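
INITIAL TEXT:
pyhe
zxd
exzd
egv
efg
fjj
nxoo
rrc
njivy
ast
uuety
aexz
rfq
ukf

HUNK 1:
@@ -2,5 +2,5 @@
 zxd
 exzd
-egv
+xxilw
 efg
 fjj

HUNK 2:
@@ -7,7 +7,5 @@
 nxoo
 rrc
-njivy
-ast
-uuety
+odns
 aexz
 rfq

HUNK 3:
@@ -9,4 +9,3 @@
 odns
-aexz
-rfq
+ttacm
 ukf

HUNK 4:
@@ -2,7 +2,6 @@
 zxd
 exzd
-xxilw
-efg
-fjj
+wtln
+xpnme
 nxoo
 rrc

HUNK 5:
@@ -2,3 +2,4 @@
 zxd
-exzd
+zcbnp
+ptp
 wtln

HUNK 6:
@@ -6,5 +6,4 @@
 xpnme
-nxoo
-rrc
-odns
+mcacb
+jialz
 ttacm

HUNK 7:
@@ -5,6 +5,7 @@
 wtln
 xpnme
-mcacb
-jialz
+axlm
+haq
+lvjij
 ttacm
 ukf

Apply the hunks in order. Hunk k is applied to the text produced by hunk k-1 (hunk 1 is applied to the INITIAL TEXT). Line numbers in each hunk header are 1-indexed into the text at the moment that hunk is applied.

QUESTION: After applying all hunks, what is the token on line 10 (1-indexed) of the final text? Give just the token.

Answer: ttacm

Derivation:
Hunk 1: at line 2 remove [egv] add [xxilw] -> 14 lines: pyhe zxd exzd xxilw efg fjj nxoo rrc njivy ast uuety aexz rfq ukf
Hunk 2: at line 7 remove [njivy,ast,uuety] add [odns] -> 12 lines: pyhe zxd exzd xxilw efg fjj nxoo rrc odns aexz rfq ukf
Hunk 3: at line 9 remove [aexz,rfq] add [ttacm] -> 11 lines: pyhe zxd exzd xxilw efg fjj nxoo rrc odns ttacm ukf
Hunk 4: at line 2 remove [xxilw,efg,fjj] add [wtln,xpnme] -> 10 lines: pyhe zxd exzd wtln xpnme nxoo rrc odns ttacm ukf
Hunk 5: at line 2 remove [exzd] add [zcbnp,ptp] -> 11 lines: pyhe zxd zcbnp ptp wtln xpnme nxoo rrc odns ttacm ukf
Hunk 6: at line 6 remove [nxoo,rrc,odns] add [mcacb,jialz] -> 10 lines: pyhe zxd zcbnp ptp wtln xpnme mcacb jialz ttacm ukf
Hunk 7: at line 5 remove [mcacb,jialz] add [axlm,haq,lvjij] -> 11 lines: pyhe zxd zcbnp ptp wtln xpnme axlm haq lvjij ttacm ukf
Final line 10: ttacm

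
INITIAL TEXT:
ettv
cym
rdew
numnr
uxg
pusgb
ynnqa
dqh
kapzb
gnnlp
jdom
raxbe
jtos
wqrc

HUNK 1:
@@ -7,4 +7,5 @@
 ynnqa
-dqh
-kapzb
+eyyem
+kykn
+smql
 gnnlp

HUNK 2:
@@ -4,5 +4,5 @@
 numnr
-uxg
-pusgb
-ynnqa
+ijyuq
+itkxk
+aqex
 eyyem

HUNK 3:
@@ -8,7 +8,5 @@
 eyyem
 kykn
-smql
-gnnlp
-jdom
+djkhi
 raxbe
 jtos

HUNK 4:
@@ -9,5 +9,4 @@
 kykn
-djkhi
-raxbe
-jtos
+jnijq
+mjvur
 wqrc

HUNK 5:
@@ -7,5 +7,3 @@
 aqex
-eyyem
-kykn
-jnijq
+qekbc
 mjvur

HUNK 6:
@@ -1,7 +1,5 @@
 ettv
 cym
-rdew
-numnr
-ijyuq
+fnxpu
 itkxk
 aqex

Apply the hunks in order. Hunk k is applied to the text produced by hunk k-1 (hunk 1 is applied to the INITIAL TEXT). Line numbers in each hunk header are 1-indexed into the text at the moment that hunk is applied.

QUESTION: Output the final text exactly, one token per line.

Answer: ettv
cym
fnxpu
itkxk
aqex
qekbc
mjvur
wqrc

Derivation:
Hunk 1: at line 7 remove [dqh,kapzb] add [eyyem,kykn,smql] -> 15 lines: ettv cym rdew numnr uxg pusgb ynnqa eyyem kykn smql gnnlp jdom raxbe jtos wqrc
Hunk 2: at line 4 remove [uxg,pusgb,ynnqa] add [ijyuq,itkxk,aqex] -> 15 lines: ettv cym rdew numnr ijyuq itkxk aqex eyyem kykn smql gnnlp jdom raxbe jtos wqrc
Hunk 3: at line 8 remove [smql,gnnlp,jdom] add [djkhi] -> 13 lines: ettv cym rdew numnr ijyuq itkxk aqex eyyem kykn djkhi raxbe jtos wqrc
Hunk 4: at line 9 remove [djkhi,raxbe,jtos] add [jnijq,mjvur] -> 12 lines: ettv cym rdew numnr ijyuq itkxk aqex eyyem kykn jnijq mjvur wqrc
Hunk 5: at line 7 remove [eyyem,kykn,jnijq] add [qekbc] -> 10 lines: ettv cym rdew numnr ijyuq itkxk aqex qekbc mjvur wqrc
Hunk 6: at line 1 remove [rdew,numnr,ijyuq] add [fnxpu] -> 8 lines: ettv cym fnxpu itkxk aqex qekbc mjvur wqrc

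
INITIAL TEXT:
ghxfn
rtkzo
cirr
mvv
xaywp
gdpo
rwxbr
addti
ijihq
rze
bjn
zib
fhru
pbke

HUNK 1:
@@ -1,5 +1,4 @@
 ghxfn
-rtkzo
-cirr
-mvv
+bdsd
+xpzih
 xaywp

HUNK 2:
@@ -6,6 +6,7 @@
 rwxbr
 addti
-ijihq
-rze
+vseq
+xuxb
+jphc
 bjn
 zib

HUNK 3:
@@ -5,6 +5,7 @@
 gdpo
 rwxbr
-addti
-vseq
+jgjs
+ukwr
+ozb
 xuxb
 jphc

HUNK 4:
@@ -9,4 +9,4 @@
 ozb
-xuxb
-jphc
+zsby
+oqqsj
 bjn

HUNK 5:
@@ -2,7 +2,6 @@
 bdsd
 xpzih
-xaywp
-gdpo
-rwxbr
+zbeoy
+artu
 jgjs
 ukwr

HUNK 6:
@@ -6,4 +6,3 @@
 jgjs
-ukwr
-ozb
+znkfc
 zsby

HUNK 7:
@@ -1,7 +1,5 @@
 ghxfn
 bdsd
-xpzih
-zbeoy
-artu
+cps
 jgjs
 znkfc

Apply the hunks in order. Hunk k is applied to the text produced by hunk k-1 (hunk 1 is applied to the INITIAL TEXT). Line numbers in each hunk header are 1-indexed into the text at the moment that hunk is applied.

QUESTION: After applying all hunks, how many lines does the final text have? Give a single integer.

Answer: 11

Derivation:
Hunk 1: at line 1 remove [rtkzo,cirr,mvv] add [bdsd,xpzih] -> 13 lines: ghxfn bdsd xpzih xaywp gdpo rwxbr addti ijihq rze bjn zib fhru pbke
Hunk 2: at line 6 remove [ijihq,rze] add [vseq,xuxb,jphc] -> 14 lines: ghxfn bdsd xpzih xaywp gdpo rwxbr addti vseq xuxb jphc bjn zib fhru pbke
Hunk 3: at line 5 remove [addti,vseq] add [jgjs,ukwr,ozb] -> 15 lines: ghxfn bdsd xpzih xaywp gdpo rwxbr jgjs ukwr ozb xuxb jphc bjn zib fhru pbke
Hunk 4: at line 9 remove [xuxb,jphc] add [zsby,oqqsj] -> 15 lines: ghxfn bdsd xpzih xaywp gdpo rwxbr jgjs ukwr ozb zsby oqqsj bjn zib fhru pbke
Hunk 5: at line 2 remove [xaywp,gdpo,rwxbr] add [zbeoy,artu] -> 14 lines: ghxfn bdsd xpzih zbeoy artu jgjs ukwr ozb zsby oqqsj bjn zib fhru pbke
Hunk 6: at line 6 remove [ukwr,ozb] add [znkfc] -> 13 lines: ghxfn bdsd xpzih zbeoy artu jgjs znkfc zsby oqqsj bjn zib fhru pbke
Hunk 7: at line 1 remove [xpzih,zbeoy,artu] add [cps] -> 11 lines: ghxfn bdsd cps jgjs znkfc zsby oqqsj bjn zib fhru pbke
Final line count: 11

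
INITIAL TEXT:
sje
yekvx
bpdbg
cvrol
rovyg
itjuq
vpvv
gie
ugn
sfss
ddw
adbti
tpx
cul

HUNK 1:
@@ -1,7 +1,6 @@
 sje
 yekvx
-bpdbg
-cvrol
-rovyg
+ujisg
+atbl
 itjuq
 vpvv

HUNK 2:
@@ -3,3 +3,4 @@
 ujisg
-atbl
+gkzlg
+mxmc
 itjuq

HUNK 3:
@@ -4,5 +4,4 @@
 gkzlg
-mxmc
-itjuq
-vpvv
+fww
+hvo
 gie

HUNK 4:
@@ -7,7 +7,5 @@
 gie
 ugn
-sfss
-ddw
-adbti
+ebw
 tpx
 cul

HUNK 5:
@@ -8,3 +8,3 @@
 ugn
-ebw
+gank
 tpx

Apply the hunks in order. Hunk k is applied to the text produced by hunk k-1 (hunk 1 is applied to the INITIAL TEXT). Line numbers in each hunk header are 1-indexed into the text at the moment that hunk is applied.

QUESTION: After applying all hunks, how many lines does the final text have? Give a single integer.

Hunk 1: at line 1 remove [bpdbg,cvrol,rovyg] add [ujisg,atbl] -> 13 lines: sje yekvx ujisg atbl itjuq vpvv gie ugn sfss ddw adbti tpx cul
Hunk 2: at line 3 remove [atbl] add [gkzlg,mxmc] -> 14 lines: sje yekvx ujisg gkzlg mxmc itjuq vpvv gie ugn sfss ddw adbti tpx cul
Hunk 3: at line 4 remove [mxmc,itjuq,vpvv] add [fww,hvo] -> 13 lines: sje yekvx ujisg gkzlg fww hvo gie ugn sfss ddw adbti tpx cul
Hunk 4: at line 7 remove [sfss,ddw,adbti] add [ebw] -> 11 lines: sje yekvx ujisg gkzlg fww hvo gie ugn ebw tpx cul
Hunk 5: at line 8 remove [ebw] add [gank] -> 11 lines: sje yekvx ujisg gkzlg fww hvo gie ugn gank tpx cul
Final line count: 11

Answer: 11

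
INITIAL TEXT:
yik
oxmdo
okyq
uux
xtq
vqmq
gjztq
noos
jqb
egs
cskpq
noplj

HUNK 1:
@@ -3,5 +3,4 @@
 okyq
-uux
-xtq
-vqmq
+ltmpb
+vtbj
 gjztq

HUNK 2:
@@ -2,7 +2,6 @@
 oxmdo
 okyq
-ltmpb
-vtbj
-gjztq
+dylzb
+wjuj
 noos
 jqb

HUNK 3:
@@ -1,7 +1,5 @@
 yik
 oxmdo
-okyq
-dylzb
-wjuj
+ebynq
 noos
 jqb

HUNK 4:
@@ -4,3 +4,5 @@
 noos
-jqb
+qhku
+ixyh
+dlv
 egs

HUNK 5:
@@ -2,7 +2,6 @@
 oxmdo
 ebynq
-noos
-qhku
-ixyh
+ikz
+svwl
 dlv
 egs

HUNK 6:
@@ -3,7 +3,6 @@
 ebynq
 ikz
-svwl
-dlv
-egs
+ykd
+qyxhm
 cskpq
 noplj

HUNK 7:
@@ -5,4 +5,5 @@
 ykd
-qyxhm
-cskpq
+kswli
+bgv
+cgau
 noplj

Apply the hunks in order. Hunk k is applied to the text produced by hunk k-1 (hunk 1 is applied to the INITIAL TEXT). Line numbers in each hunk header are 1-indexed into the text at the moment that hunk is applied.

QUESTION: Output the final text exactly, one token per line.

Hunk 1: at line 3 remove [uux,xtq,vqmq] add [ltmpb,vtbj] -> 11 lines: yik oxmdo okyq ltmpb vtbj gjztq noos jqb egs cskpq noplj
Hunk 2: at line 2 remove [ltmpb,vtbj,gjztq] add [dylzb,wjuj] -> 10 lines: yik oxmdo okyq dylzb wjuj noos jqb egs cskpq noplj
Hunk 3: at line 1 remove [okyq,dylzb,wjuj] add [ebynq] -> 8 lines: yik oxmdo ebynq noos jqb egs cskpq noplj
Hunk 4: at line 4 remove [jqb] add [qhku,ixyh,dlv] -> 10 lines: yik oxmdo ebynq noos qhku ixyh dlv egs cskpq noplj
Hunk 5: at line 2 remove [noos,qhku,ixyh] add [ikz,svwl] -> 9 lines: yik oxmdo ebynq ikz svwl dlv egs cskpq noplj
Hunk 6: at line 3 remove [svwl,dlv,egs] add [ykd,qyxhm] -> 8 lines: yik oxmdo ebynq ikz ykd qyxhm cskpq noplj
Hunk 7: at line 5 remove [qyxhm,cskpq] add [kswli,bgv,cgau] -> 9 lines: yik oxmdo ebynq ikz ykd kswli bgv cgau noplj

Answer: yik
oxmdo
ebynq
ikz
ykd
kswli
bgv
cgau
noplj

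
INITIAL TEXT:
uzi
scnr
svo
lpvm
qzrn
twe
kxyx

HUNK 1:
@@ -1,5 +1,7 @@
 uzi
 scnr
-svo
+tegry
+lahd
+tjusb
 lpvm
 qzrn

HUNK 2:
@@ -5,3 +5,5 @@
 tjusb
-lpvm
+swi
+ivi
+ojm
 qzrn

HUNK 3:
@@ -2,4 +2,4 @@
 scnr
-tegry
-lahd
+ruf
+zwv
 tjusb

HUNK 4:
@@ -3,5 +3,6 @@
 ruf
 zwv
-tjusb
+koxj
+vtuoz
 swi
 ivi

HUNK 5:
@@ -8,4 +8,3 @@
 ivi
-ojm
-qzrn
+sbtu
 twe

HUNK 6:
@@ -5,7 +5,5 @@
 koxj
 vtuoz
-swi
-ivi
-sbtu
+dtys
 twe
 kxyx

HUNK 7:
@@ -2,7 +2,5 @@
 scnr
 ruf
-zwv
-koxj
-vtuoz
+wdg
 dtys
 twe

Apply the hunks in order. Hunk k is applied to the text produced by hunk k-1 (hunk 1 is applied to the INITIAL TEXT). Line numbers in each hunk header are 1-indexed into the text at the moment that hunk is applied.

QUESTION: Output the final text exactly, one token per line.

Answer: uzi
scnr
ruf
wdg
dtys
twe
kxyx

Derivation:
Hunk 1: at line 1 remove [svo] add [tegry,lahd,tjusb] -> 9 lines: uzi scnr tegry lahd tjusb lpvm qzrn twe kxyx
Hunk 2: at line 5 remove [lpvm] add [swi,ivi,ojm] -> 11 lines: uzi scnr tegry lahd tjusb swi ivi ojm qzrn twe kxyx
Hunk 3: at line 2 remove [tegry,lahd] add [ruf,zwv] -> 11 lines: uzi scnr ruf zwv tjusb swi ivi ojm qzrn twe kxyx
Hunk 4: at line 3 remove [tjusb] add [koxj,vtuoz] -> 12 lines: uzi scnr ruf zwv koxj vtuoz swi ivi ojm qzrn twe kxyx
Hunk 5: at line 8 remove [ojm,qzrn] add [sbtu] -> 11 lines: uzi scnr ruf zwv koxj vtuoz swi ivi sbtu twe kxyx
Hunk 6: at line 5 remove [swi,ivi,sbtu] add [dtys] -> 9 lines: uzi scnr ruf zwv koxj vtuoz dtys twe kxyx
Hunk 7: at line 2 remove [zwv,koxj,vtuoz] add [wdg] -> 7 lines: uzi scnr ruf wdg dtys twe kxyx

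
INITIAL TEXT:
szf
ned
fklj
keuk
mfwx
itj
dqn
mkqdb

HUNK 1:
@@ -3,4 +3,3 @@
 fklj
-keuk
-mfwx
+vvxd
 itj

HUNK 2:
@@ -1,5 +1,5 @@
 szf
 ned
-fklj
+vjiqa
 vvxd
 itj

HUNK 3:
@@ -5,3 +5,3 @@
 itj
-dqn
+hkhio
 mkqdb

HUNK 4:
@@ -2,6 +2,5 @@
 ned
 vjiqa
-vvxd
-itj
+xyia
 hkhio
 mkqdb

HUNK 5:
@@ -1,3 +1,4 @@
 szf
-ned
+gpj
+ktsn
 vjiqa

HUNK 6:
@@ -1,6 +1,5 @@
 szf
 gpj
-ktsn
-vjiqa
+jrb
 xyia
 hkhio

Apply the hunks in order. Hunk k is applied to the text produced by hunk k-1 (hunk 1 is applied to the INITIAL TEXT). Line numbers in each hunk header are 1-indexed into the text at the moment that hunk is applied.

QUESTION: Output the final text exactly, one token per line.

Answer: szf
gpj
jrb
xyia
hkhio
mkqdb

Derivation:
Hunk 1: at line 3 remove [keuk,mfwx] add [vvxd] -> 7 lines: szf ned fklj vvxd itj dqn mkqdb
Hunk 2: at line 1 remove [fklj] add [vjiqa] -> 7 lines: szf ned vjiqa vvxd itj dqn mkqdb
Hunk 3: at line 5 remove [dqn] add [hkhio] -> 7 lines: szf ned vjiqa vvxd itj hkhio mkqdb
Hunk 4: at line 2 remove [vvxd,itj] add [xyia] -> 6 lines: szf ned vjiqa xyia hkhio mkqdb
Hunk 5: at line 1 remove [ned] add [gpj,ktsn] -> 7 lines: szf gpj ktsn vjiqa xyia hkhio mkqdb
Hunk 6: at line 1 remove [ktsn,vjiqa] add [jrb] -> 6 lines: szf gpj jrb xyia hkhio mkqdb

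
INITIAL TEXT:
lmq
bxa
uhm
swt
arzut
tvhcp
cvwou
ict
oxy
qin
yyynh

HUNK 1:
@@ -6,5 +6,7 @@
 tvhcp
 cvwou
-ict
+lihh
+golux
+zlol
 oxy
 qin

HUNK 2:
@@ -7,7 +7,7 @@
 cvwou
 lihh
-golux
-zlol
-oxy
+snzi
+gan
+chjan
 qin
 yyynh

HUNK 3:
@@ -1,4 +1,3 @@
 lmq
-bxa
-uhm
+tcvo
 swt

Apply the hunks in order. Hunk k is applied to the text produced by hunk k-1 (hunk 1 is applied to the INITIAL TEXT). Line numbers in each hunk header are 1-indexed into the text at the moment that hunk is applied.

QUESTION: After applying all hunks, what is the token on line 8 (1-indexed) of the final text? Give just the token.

Answer: snzi

Derivation:
Hunk 1: at line 6 remove [ict] add [lihh,golux,zlol] -> 13 lines: lmq bxa uhm swt arzut tvhcp cvwou lihh golux zlol oxy qin yyynh
Hunk 2: at line 7 remove [golux,zlol,oxy] add [snzi,gan,chjan] -> 13 lines: lmq bxa uhm swt arzut tvhcp cvwou lihh snzi gan chjan qin yyynh
Hunk 3: at line 1 remove [bxa,uhm] add [tcvo] -> 12 lines: lmq tcvo swt arzut tvhcp cvwou lihh snzi gan chjan qin yyynh
Final line 8: snzi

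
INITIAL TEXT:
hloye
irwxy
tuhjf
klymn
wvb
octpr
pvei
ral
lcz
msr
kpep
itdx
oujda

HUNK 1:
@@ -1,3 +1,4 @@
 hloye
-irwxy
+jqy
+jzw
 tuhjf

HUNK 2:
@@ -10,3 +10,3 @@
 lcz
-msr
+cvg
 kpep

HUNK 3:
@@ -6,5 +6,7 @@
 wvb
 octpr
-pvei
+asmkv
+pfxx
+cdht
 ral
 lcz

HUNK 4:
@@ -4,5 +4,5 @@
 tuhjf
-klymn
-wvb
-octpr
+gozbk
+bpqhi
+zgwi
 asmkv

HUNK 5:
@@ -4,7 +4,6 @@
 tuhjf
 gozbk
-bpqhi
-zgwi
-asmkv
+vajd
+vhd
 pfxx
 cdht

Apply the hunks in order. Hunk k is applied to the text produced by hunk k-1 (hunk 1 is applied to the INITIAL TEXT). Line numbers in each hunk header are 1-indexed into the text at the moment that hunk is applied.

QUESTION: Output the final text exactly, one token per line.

Answer: hloye
jqy
jzw
tuhjf
gozbk
vajd
vhd
pfxx
cdht
ral
lcz
cvg
kpep
itdx
oujda

Derivation:
Hunk 1: at line 1 remove [irwxy] add [jqy,jzw] -> 14 lines: hloye jqy jzw tuhjf klymn wvb octpr pvei ral lcz msr kpep itdx oujda
Hunk 2: at line 10 remove [msr] add [cvg] -> 14 lines: hloye jqy jzw tuhjf klymn wvb octpr pvei ral lcz cvg kpep itdx oujda
Hunk 3: at line 6 remove [pvei] add [asmkv,pfxx,cdht] -> 16 lines: hloye jqy jzw tuhjf klymn wvb octpr asmkv pfxx cdht ral lcz cvg kpep itdx oujda
Hunk 4: at line 4 remove [klymn,wvb,octpr] add [gozbk,bpqhi,zgwi] -> 16 lines: hloye jqy jzw tuhjf gozbk bpqhi zgwi asmkv pfxx cdht ral lcz cvg kpep itdx oujda
Hunk 5: at line 4 remove [bpqhi,zgwi,asmkv] add [vajd,vhd] -> 15 lines: hloye jqy jzw tuhjf gozbk vajd vhd pfxx cdht ral lcz cvg kpep itdx oujda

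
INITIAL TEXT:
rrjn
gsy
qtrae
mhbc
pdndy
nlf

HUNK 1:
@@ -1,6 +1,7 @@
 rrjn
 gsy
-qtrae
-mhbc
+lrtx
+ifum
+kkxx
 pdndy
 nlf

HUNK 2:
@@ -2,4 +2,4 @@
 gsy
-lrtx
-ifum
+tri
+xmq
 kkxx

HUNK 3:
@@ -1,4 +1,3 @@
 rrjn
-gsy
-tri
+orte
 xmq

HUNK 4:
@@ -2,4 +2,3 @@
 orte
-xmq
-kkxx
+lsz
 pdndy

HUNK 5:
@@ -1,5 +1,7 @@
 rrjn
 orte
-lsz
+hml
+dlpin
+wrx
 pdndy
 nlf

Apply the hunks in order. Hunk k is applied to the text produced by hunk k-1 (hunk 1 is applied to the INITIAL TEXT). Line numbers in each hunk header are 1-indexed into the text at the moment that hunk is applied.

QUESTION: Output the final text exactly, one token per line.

Answer: rrjn
orte
hml
dlpin
wrx
pdndy
nlf

Derivation:
Hunk 1: at line 1 remove [qtrae,mhbc] add [lrtx,ifum,kkxx] -> 7 lines: rrjn gsy lrtx ifum kkxx pdndy nlf
Hunk 2: at line 2 remove [lrtx,ifum] add [tri,xmq] -> 7 lines: rrjn gsy tri xmq kkxx pdndy nlf
Hunk 3: at line 1 remove [gsy,tri] add [orte] -> 6 lines: rrjn orte xmq kkxx pdndy nlf
Hunk 4: at line 2 remove [xmq,kkxx] add [lsz] -> 5 lines: rrjn orte lsz pdndy nlf
Hunk 5: at line 1 remove [lsz] add [hml,dlpin,wrx] -> 7 lines: rrjn orte hml dlpin wrx pdndy nlf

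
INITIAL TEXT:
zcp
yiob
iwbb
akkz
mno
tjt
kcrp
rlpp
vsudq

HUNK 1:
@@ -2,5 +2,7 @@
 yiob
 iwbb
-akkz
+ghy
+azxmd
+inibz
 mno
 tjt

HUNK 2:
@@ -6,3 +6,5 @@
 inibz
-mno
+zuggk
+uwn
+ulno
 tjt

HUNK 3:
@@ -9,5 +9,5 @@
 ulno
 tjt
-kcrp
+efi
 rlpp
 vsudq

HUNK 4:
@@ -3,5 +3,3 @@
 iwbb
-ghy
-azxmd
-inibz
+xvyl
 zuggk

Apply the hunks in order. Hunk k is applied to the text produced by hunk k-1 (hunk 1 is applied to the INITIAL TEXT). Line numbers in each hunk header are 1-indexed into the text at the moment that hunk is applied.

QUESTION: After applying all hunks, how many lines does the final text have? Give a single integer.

Hunk 1: at line 2 remove [akkz] add [ghy,azxmd,inibz] -> 11 lines: zcp yiob iwbb ghy azxmd inibz mno tjt kcrp rlpp vsudq
Hunk 2: at line 6 remove [mno] add [zuggk,uwn,ulno] -> 13 lines: zcp yiob iwbb ghy azxmd inibz zuggk uwn ulno tjt kcrp rlpp vsudq
Hunk 3: at line 9 remove [kcrp] add [efi] -> 13 lines: zcp yiob iwbb ghy azxmd inibz zuggk uwn ulno tjt efi rlpp vsudq
Hunk 4: at line 3 remove [ghy,azxmd,inibz] add [xvyl] -> 11 lines: zcp yiob iwbb xvyl zuggk uwn ulno tjt efi rlpp vsudq
Final line count: 11

Answer: 11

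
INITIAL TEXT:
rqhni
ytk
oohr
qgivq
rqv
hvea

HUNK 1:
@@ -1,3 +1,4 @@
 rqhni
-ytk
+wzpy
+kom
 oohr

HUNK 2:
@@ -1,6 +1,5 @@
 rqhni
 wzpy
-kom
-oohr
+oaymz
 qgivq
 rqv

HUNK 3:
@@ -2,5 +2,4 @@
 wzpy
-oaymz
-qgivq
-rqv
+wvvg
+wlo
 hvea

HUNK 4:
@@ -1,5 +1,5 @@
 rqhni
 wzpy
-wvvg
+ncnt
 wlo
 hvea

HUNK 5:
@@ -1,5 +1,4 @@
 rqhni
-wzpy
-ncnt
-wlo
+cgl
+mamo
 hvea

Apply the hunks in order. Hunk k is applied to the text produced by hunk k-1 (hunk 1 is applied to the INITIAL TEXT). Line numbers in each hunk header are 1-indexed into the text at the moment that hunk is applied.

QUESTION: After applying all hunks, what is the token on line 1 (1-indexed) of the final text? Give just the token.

Hunk 1: at line 1 remove [ytk] add [wzpy,kom] -> 7 lines: rqhni wzpy kom oohr qgivq rqv hvea
Hunk 2: at line 1 remove [kom,oohr] add [oaymz] -> 6 lines: rqhni wzpy oaymz qgivq rqv hvea
Hunk 3: at line 2 remove [oaymz,qgivq,rqv] add [wvvg,wlo] -> 5 lines: rqhni wzpy wvvg wlo hvea
Hunk 4: at line 1 remove [wvvg] add [ncnt] -> 5 lines: rqhni wzpy ncnt wlo hvea
Hunk 5: at line 1 remove [wzpy,ncnt,wlo] add [cgl,mamo] -> 4 lines: rqhni cgl mamo hvea
Final line 1: rqhni

Answer: rqhni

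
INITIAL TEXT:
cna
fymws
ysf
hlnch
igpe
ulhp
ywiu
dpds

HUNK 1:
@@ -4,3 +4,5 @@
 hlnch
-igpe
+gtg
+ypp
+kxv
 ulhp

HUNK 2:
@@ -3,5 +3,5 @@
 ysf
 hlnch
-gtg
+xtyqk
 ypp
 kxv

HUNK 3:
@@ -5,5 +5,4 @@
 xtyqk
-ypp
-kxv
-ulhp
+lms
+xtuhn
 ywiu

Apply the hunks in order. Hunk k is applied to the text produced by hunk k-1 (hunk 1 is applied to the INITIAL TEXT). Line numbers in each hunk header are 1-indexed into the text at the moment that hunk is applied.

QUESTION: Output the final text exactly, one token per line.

Hunk 1: at line 4 remove [igpe] add [gtg,ypp,kxv] -> 10 lines: cna fymws ysf hlnch gtg ypp kxv ulhp ywiu dpds
Hunk 2: at line 3 remove [gtg] add [xtyqk] -> 10 lines: cna fymws ysf hlnch xtyqk ypp kxv ulhp ywiu dpds
Hunk 3: at line 5 remove [ypp,kxv,ulhp] add [lms,xtuhn] -> 9 lines: cna fymws ysf hlnch xtyqk lms xtuhn ywiu dpds

Answer: cna
fymws
ysf
hlnch
xtyqk
lms
xtuhn
ywiu
dpds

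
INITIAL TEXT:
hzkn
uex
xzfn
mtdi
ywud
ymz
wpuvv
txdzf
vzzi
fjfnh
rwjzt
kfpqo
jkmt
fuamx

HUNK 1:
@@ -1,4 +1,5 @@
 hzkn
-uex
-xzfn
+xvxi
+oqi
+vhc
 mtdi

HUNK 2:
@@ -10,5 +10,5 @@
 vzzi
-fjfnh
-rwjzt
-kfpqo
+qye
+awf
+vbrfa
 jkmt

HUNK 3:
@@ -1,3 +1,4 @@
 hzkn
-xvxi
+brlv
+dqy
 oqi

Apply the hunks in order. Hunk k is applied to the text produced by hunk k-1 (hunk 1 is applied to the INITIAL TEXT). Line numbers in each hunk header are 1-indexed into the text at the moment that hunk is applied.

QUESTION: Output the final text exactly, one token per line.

Hunk 1: at line 1 remove [uex,xzfn] add [xvxi,oqi,vhc] -> 15 lines: hzkn xvxi oqi vhc mtdi ywud ymz wpuvv txdzf vzzi fjfnh rwjzt kfpqo jkmt fuamx
Hunk 2: at line 10 remove [fjfnh,rwjzt,kfpqo] add [qye,awf,vbrfa] -> 15 lines: hzkn xvxi oqi vhc mtdi ywud ymz wpuvv txdzf vzzi qye awf vbrfa jkmt fuamx
Hunk 3: at line 1 remove [xvxi] add [brlv,dqy] -> 16 lines: hzkn brlv dqy oqi vhc mtdi ywud ymz wpuvv txdzf vzzi qye awf vbrfa jkmt fuamx

Answer: hzkn
brlv
dqy
oqi
vhc
mtdi
ywud
ymz
wpuvv
txdzf
vzzi
qye
awf
vbrfa
jkmt
fuamx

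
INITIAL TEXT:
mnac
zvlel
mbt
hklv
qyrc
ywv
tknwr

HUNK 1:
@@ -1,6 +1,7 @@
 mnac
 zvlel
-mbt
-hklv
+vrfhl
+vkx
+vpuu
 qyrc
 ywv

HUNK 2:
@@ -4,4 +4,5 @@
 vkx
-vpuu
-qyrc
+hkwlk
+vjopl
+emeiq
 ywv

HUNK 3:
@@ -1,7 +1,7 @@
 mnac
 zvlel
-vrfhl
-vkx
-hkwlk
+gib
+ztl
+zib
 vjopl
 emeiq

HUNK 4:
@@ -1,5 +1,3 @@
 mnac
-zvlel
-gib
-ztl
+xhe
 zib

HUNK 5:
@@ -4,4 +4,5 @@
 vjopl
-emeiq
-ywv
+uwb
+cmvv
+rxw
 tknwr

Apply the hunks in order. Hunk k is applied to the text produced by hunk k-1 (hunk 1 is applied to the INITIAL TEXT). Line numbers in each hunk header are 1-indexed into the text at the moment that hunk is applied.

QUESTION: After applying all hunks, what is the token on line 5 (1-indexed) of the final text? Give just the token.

Answer: uwb

Derivation:
Hunk 1: at line 1 remove [mbt,hklv] add [vrfhl,vkx,vpuu] -> 8 lines: mnac zvlel vrfhl vkx vpuu qyrc ywv tknwr
Hunk 2: at line 4 remove [vpuu,qyrc] add [hkwlk,vjopl,emeiq] -> 9 lines: mnac zvlel vrfhl vkx hkwlk vjopl emeiq ywv tknwr
Hunk 3: at line 1 remove [vrfhl,vkx,hkwlk] add [gib,ztl,zib] -> 9 lines: mnac zvlel gib ztl zib vjopl emeiq ywv tknwr
Hunk 4: at line 1 remove [zvlel,gib,ztl] add [xhe] -> 7 lines: mnac xhe zib vjopl emeiq ywv tknwr
Hunk 5: at line 4 remove [emeiq,ywv] add [uwb,cmvv,rxw] -> 8 lines: mnac xhe zib vjopl uwb cmvv rxw tknwr
Final line 5: uwb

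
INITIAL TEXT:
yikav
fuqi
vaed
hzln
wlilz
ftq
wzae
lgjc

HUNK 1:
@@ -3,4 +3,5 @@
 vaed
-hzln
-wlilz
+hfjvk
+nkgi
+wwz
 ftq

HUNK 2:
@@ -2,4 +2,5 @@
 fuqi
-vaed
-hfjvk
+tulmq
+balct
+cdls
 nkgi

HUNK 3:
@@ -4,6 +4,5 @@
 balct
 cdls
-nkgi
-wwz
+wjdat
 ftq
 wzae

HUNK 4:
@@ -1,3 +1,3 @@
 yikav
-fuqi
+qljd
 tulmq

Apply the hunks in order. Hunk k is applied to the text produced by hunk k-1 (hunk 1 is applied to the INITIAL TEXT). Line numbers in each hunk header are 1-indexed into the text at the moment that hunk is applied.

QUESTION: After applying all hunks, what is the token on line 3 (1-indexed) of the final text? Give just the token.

Answer: tulmq

Derivation:
Hunk 1: at line 3 remove [hzln,wlilz] add [hfjvk,nkgi,wwz] -> 9 lines: yikav fuqi vaed hfjvk nkgi wwz ftq wzae lgjc
Hunk 2: at line 2 remove [vaed,hfjvk] add [tulmq,balct,cdls] -> 10 lines: yikav fuqi tulmq balct cdls nkgi wwz ftq wzae lgjc
Hunk 3: at line 4 remove [nkgi,wwz] add [wjdat] -> 9 lines: yikav fuqi tulmq balct cdls wjdat ftq wzae lgjc
Hunk 4: at line 1 remove [fuqi] add [qljd] -> 9 lines: yikav qljd tulmq balct cdls wjdat ftq wzae lgjc
Final line 3: tulmq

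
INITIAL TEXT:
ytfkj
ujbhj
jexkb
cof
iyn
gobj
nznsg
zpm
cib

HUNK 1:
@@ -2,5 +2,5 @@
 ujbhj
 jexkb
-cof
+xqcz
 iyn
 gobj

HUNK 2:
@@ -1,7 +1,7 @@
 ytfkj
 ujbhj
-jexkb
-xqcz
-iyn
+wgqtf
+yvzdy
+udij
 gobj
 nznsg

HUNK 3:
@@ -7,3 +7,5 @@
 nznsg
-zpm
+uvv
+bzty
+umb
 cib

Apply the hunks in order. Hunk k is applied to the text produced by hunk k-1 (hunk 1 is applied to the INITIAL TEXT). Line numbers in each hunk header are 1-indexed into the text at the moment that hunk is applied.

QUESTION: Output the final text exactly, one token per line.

Answer: ytfkj
ujbhj
wgqtf
yvzdy
udij
gobj
nznsg
uvv
bzty
umb
cib

Derivation:
Hunk 1: at line 2 remove [cof] add [xqcz] -> 9 lines: ytfkj ujbhj jexkb xqcz iyn gobj nznsg zpm cib
Hunk 2: at line 1 remove [jexkb,xqcz,iyn] add [wgqtf,yvzdy,udij] -> 9 lines: ytfkj ujbhj wgqtf yvzdy udij gobj nznsg zpm cib
Hunk 3: at line 7 remove [zpm] add [uvv,bzty,umb] -> 11 lines: ytfkj ujbhj wgqtf yvzdy udij gobj nznsg uvv bzty umb cib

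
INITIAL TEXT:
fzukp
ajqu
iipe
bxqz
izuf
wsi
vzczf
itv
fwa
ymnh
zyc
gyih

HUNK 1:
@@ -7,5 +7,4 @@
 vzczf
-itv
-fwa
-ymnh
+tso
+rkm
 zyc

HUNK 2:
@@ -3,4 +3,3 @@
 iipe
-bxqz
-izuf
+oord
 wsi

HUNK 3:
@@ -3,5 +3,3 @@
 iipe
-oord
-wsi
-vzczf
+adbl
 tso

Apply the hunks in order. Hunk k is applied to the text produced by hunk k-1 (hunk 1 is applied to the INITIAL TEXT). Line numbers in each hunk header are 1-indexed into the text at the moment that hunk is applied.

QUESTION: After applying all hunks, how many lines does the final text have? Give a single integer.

Answer: 8

Derivation:
Hunk 1: at line 7 remove [itv,fwa,ymnh] add [tso,rkm] -> 11 lines: fzukp ajqu iipe bxqz izuf wsi vzczf tso rkm zyc gyih
Hunk 2: at line 3 remove [bxqz,izuf] add [oord] -> 10 lines: fzukp ajqu iipe oord wsi vzczf tso rkm zyc gyih
Hunk 3: at line 3 remove [oord,wsi,vzczf] add [adbl] -> 8 lines: fzukp ajqu iipe adbl tso rkm zyc gyih
Final line count: 8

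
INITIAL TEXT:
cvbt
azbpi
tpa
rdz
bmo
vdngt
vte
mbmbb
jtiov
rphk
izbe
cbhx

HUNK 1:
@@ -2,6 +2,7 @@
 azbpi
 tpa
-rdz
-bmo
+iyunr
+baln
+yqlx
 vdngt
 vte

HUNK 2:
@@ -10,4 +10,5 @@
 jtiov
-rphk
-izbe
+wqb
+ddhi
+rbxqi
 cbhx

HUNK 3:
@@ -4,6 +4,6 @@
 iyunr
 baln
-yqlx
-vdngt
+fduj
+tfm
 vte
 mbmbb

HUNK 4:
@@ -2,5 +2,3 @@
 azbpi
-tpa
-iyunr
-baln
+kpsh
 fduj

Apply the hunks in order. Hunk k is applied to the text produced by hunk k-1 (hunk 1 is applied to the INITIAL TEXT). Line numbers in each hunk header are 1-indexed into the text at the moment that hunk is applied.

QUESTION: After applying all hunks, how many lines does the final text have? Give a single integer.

Answer: 12

Derivation:
Hunk 1: at line 2 remove [rdz,bmo] add [iyunr,baln,yqlx] -> 13 lines: cvbt azbpi tpa iyunr baln yqlx vdngt vte mbmbb jtiov rphk izbe cbhx
Hunk 2: at line 10 remove [rphk,izbe] add [wqb,ddhi,rbxqi] -> 14 lines: cvbt azbpi tpa iyunr baln yqlx vdngt vte mbmbb jtiov wqb ddhi rbxqi cbhx
Hunk 3: at line 4 remove [yqlx,vdngt] add [fduj,tfm] -> 14 lines: cvbt azbpi tpa iyunr baln fduj tfm vte mbmbb jtiov wqb ddhi rbxqi cbhx
Hunk 4: at line 2 remove [tpa,iyunr,baln] add [kpsh] -> 12 lines: cvbt azbpi kpsh fduj tfm vte mbmbb jtiov wqb ddhi rbxqi cbhx
Final line count: 12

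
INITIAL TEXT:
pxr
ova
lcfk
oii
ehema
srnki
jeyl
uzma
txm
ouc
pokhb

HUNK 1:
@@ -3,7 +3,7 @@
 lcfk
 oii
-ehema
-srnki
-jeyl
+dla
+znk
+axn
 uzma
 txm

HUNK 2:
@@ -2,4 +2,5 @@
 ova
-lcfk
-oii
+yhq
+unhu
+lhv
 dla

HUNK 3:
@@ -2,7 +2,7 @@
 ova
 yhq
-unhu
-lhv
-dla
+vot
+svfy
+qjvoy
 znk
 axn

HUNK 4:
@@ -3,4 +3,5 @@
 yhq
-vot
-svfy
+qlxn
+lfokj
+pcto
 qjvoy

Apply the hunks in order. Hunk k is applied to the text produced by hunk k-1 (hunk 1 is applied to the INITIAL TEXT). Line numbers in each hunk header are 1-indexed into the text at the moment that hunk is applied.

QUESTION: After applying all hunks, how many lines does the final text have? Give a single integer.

Hunk 1: at line 3 remove [ehema,srnki,jeyl] add [dla,znk,axn] -> 11 lines: pxr ova lcfk oii dla znk axn uzma txm ouc pokhb
Hunk 2: at line 2 remove [lcfk,oii] add [yhq,unhu,lhv] -> 12 lines: pxr ova yhq unhu lhv dla znk axn uzma txm ouc pokhb
Hunk 3: at line 2 remove [unhu,lhv,dla] add [vot,svfy,qjvoy] -> 12 lines: pxr ova yhq vot svfy qjvoy znk axn uzma txm ouc pokhb
Hunk 4: at line 3 remove [vot,svfy] add [qlxn,lfokj,pcto] -> 13 lines: pxr ova yhq qlxn lfokj pcto qjvoy znk axn uzma txm ouc pokhb
Final line count: 13

Answer: 13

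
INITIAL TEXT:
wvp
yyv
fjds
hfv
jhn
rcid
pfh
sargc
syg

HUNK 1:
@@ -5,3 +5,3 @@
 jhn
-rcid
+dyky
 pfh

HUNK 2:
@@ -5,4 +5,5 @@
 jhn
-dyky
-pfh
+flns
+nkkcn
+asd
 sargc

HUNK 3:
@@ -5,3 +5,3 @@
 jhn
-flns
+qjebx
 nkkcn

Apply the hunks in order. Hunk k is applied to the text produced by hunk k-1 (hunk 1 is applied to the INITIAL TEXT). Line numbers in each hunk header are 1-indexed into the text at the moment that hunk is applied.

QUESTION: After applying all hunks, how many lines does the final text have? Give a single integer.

Hunk 1: at line 5 remove [rcid] add [dyky] -> 9 lines: wvp yyv fjds hfv jhn dyky pfh sargc syg
Hunk 2: at line 5 remove [dyky,pfh] add [flns,nkkcn,asd] -> 10 lines: wvp yyv fjds hfv jhn flns nkkcn asd sargc syg
Hunk 3: at line 5 remove [flns] add [qjebx] -> 10 lines: wvp yyv fjds hfv jhn qjebx nkkcn asd sargc syg
Final line count: 10

Answer: 10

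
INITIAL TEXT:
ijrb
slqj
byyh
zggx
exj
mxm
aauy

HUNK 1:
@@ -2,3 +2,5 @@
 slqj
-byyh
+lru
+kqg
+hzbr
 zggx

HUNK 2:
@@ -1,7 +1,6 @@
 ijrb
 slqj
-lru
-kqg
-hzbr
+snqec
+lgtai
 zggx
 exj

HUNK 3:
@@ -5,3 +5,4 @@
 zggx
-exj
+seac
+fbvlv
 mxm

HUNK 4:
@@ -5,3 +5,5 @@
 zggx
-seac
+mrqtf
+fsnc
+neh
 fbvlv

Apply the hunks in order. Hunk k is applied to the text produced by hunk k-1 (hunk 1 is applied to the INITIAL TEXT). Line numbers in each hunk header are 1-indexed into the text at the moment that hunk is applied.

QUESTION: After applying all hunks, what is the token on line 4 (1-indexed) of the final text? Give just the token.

Hunk 1: at line 2 remove [byyh] add [lru,kqg,hzbr] -> 9 lines: ijrb slqj lru kqg hzbr zggx exj mxm aauy
Hunk 2: at line 1 remove [lru,kqg,hzbr] add [snqec,lgtai] -> 8 lines: ijrb slqj snqec lgtai zggx exj mxm aauy
Hunk 3: at line 5 remove [exj] add [seac,fbvlv] -> 9 lines: ijrb slqj snqec lgtai zggx seac fbvlv mxm aauy
Hunk 4: at line 5 remove [seac] add [mrqtf,fsnc,neh] -> 11 lines: ijrb slqj snqec lgtai zggx mrqtf fsnc neh fbvlv mxm aauy
Final line 4: lgtai

Answer: lgtai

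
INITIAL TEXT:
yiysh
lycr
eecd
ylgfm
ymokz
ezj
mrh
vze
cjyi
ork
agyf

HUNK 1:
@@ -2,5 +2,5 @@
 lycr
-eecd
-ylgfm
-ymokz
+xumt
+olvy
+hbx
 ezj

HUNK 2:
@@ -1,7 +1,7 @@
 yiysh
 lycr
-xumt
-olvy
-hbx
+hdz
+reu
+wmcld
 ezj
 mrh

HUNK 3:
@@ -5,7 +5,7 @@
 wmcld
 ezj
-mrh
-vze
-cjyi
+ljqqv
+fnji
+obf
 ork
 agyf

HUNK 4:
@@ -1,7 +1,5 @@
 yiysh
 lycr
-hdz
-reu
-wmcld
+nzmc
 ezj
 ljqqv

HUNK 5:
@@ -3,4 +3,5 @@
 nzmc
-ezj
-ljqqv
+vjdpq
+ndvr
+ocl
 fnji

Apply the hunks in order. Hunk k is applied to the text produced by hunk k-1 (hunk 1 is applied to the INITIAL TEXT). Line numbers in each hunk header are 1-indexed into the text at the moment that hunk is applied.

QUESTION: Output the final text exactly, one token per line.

Answer: yiysh
lycr
nzmc
vjdpq
ndvr
ocl
fnji
obf
ork
agyf

Derivation:
Hunk 1: at line 2 remove [eecd,ylgfm,ymokz] add [xumt,olvy,hbx] -> 11 lines: yiysh lycr xumt olvy hbx ezj mrh vze cjyi ork agyf
Hunk 2: at line 1 remove [xumt,olvy,hbx] add [hdz,reu,wmcld] -> 11 lines: yiysh lycr hdz reu wmcld ezj mrh vze cjyi ork agyf
Hunk 3: at line 5 remove [mrh,vze,cjyi] add [ljqqv,fnji,obf] -> 11 lines: yiysh lycr hdz reu wmcld ezj ljqqv fnji obf ork agyf
Hunk 4: at line 1 remove [hdz,reu,wmcld] add [nzmc] -> 9 lines: yiysh lycr nzmc ezj ljqqv fnji obf ork agyf
Hunk 5: at line 3 remove [ezj,ljqqv] add [vjdpq,ndvr,ocl] -> 10 lines: yiysh lycr nzmc vjdpq ndvr ocl fnji obf ork agyf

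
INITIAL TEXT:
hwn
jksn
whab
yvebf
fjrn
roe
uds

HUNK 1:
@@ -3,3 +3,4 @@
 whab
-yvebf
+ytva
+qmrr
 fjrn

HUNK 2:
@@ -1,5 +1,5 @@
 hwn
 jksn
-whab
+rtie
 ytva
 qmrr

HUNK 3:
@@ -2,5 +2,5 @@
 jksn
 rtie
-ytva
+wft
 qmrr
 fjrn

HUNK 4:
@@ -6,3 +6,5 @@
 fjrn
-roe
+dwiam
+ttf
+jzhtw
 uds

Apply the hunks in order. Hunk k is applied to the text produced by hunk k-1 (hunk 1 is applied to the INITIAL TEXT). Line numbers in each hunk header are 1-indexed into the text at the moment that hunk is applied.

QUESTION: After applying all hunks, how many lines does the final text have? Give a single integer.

Hunk 1: at line 3 remove [yvebf] add [ytva,qmrr] -> 8 lines: hwn jksn whab ytva qmrr fjrn roe uds
Hunk 2: at line 1 remove [whab] add [rtie] -> 8 lines: hwn jksn rtie ytva qmrr fjrn roe uds
Hunk 3: at line 2 remove [ytva] add [wft] -> 8 lines: hwn jksn rtie wft qmrr fjrn roe uds
Hunk 4: at line 6 remove [roe] add [dwiam,ttf,jzhtw] -> 10 lines: hwn jksn rtie wft qmrr fjrn dwiam ttf jzhtw uds
Final line count: 10

Answer: 10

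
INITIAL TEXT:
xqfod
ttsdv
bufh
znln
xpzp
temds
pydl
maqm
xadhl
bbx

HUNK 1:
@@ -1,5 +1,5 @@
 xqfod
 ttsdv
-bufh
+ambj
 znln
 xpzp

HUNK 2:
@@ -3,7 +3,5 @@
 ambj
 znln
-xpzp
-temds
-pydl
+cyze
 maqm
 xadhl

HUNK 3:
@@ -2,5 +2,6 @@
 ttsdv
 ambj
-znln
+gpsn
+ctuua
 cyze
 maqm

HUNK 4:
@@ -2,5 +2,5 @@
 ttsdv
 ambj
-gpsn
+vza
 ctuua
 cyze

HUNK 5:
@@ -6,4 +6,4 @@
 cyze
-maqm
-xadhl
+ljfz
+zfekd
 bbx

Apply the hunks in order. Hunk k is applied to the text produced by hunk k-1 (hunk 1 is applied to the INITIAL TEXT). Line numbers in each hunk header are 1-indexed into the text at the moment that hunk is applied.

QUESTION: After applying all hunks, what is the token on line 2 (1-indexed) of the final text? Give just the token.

Answer: ttsdv

Derivation:
Hunk 1: at line 1 remove [bufh] add [ambj] -> 10 lines: xqfod ttsdv ambj znln xpzp temds pydl maqm xadhl bbx
Hunk 2: at line 3 remove [xpzp,temds,pydl] add [cyze] -> 8 lines: xqfod ttsdv ambj znln cyze maqm xadhl bbx
Hunk 3: at line 2 remove [znln] add [gpsn,ctuua] -> 9 lines: xqfod ttsdv ambj gpsn ctuua cyze maqm xadhl bbx
Hunk 4: at line 2 remove [gpsn] add [vza] -> 9 lines: xqfod ttsdv ambj vza ctuua cyze maqm xadhl bbx
Hunk 5: at line 6 remove [maqm,xadhl] add [ljfz,zfekd] -> 9 lines: xqfod ttsdv ambj vza ctuua cyze ljfz zfekd bbx
Final line 2: ttsdv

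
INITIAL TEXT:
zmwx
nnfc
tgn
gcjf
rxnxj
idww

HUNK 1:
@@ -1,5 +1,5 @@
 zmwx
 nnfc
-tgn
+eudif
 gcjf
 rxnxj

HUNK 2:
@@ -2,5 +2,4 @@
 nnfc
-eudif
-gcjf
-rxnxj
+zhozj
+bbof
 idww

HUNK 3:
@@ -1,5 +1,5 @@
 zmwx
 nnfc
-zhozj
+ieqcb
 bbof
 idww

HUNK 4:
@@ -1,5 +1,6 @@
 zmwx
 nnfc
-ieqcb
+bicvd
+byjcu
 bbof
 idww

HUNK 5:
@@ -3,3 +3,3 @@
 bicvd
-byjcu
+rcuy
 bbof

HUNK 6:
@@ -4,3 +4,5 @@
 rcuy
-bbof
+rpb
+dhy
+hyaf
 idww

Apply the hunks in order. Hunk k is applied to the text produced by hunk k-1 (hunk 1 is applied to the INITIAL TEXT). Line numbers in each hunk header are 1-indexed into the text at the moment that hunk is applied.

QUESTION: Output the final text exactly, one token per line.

Answer: zmwx
nnfc
bicvd
rcuy
rpb
dhy
hyaf
idww

Derivation:
Hunk 1: at line 1 remove [tgn] add [eudif] -> 6 lines: zmwx nnfc eudif gcjf rxnxj idww
Hunk 2: at line 2 remove [eudif,gcjf,rxnxj] add [zhozj,bbof] -> 5 lines: zmwx nnfc zhozj bbof idww
Hunk 3: at line 1 remove [zhozj] add [ieqcb] -> 5 lines: zmwx nnfc ieqcb bbof idww
Hunk 4: at line 1 remove [ieqcb] add [bicvd,byjcu] -> 6 lines: zmwx nnfc bicvd byjcu bbof idww
Hunk 5: at line 3 remove [byjcu] add [rcuy] -> 6 lines: zmwx nnfc bicvd rcuy bbof idww
Hunk 6: at line 4 remove [bbof] add [rpb,dhy,hyaf] -> 8 lines: zmwx nnfc bicvd rcuy rpb dhy hyaf idww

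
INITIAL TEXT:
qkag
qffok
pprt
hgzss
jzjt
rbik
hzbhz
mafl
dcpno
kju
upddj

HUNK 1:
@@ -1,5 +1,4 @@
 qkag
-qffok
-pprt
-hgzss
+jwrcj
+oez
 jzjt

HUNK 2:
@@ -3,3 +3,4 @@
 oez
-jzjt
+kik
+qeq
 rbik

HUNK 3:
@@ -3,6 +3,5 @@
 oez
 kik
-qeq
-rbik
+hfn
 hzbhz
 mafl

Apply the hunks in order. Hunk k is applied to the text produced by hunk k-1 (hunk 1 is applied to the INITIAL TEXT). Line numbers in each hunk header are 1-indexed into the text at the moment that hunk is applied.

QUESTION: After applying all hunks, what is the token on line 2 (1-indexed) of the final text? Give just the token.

Hunk 1: at line 1 remove [qffok,pprt,hgzss] add [jwrcj,oez] -> 10 lines: qkag jwrcj oez jzjt rbik hzbhz mafl dcpno kju upddj
Hunk 2: at line 3 remove [jzjt] add [kik,qeq] -> 11 lines: qkag jwrcj oez kik qeq rbik hzbhz mafl dcpno kju upddj
Hunk 3: at line 3 remove [qeq,rbik] add [hfn] -> 10 lines: qkag jwrcj oez kik hfn hzbhz mafl dcpno kju upddj
Final line 2: jwrcj

Answer: jwrcj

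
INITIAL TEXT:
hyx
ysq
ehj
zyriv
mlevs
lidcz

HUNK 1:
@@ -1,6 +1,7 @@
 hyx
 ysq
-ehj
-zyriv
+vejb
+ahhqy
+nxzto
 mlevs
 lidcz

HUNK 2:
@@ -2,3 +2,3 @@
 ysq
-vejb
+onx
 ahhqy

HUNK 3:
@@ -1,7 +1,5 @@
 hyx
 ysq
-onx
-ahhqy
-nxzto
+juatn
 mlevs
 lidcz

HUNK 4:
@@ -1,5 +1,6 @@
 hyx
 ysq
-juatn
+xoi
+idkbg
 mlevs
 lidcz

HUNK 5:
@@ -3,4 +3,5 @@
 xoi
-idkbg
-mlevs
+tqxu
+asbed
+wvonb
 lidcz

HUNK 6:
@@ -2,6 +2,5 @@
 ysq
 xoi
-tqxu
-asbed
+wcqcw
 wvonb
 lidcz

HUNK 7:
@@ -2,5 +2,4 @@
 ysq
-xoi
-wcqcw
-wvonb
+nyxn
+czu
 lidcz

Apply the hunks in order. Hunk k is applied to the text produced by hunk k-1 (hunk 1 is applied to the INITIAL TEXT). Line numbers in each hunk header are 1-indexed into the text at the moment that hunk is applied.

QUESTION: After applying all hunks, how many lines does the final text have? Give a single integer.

Hunk 1: at line 1 remove [ehj,zyriv] add [vejb,ahhqy,nxzto] -> 7 lines: hyx ysq vejb ahhqy nxzto mlevs lidcz
Hunk 2: at line 2 remove [vejb] add [onx] -> 7 lines: hyx ysq onx ahhqy nxzto mlevs lidcz
Hunk 3: at line 1 remove [onx,ahhqy,nxzto] add [juatn] -> 5 lines: hyx ysq juatn mlevs lidcz
Hunk 4: at line 1 remove [juatn] add [xoi,idkbg] -> 6 lines: hyx ysq xoi idkbg mlevs lidcz
Hunk 5: at line 3 remove [idkbg,mlevs] add [tqxu,asbed,wvonb] -> 7 lines: hyx ysq xoi tqxu asbed wvonb lidcz
Hunk 6: at line 2 remove [tqxu,asbed] add [wcqcw] -> 6 lines: hyx ysq xoi wcqcw wvonb lidcz
Hunk 7: at line 2 remove [xoi,wcqcw,wvonb] add [nyxn,czu] -> 5 lines: hyx ysq nyxn czu lidcz
Final line count: 5

Answer: 5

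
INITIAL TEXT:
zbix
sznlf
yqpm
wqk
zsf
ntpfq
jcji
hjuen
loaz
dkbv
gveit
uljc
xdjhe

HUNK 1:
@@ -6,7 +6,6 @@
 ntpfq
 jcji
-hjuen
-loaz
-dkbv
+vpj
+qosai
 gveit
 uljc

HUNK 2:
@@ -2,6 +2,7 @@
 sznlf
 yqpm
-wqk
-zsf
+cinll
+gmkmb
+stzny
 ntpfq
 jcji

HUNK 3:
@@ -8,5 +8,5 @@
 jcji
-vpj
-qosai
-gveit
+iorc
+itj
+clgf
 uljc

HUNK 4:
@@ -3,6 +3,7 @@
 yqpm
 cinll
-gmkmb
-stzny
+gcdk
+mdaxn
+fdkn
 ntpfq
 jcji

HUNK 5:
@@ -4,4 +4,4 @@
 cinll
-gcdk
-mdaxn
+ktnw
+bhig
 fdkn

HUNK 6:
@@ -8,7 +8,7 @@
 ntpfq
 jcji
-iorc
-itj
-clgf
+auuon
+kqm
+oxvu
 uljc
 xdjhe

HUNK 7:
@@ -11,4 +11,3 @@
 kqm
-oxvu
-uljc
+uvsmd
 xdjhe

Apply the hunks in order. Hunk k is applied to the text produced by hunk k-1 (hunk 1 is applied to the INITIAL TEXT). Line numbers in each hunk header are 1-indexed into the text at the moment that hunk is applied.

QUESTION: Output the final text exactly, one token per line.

Answer: zbix
sznlf
yqpm
cinll
ktnw
bhig
fdkn
ntpfq
jcji
auuon
kqm
uvsmd
xdjhe

Derivation:
Hunk 1: at line 6 remove [hjuen,loaz,dkbv] add [vpj,qosai] -> 12 lines: zbix sznlf yqpm wqk zsf ntpfq jcji vpj qosai gveit uljc xdjhe
Hunk 2: at line 2 remove [wqk,zsf] add [cinll,gmkmb,stzny] -> 13 lines: zbix sznlf yqpm cinll gmkmb stzny ntpfq jcji vpj qosai gveit uljc xdjhe
Hunk 3: at line 8 remove [vpj,qosai,gveit] add [iorc,itj,clgf] -> 13 lines: zbix sznlf yqpm cinll gmkmb stzny ntpfq jcji iorc itj clgf uljc xdjhe
Hunk 4: at line 3 remove [gmkmb,stzny] add [gcdk,mdaxn,fdkn] -> 14 lines: zbix sznlf yqpm cinll gcdk mdaxn fdkn ntpfq jcji iorc itj clgf uljc xdjhe
Hunk 5: at line 4 remove [gcdk,mdaxn] add [ktnw,bhig] -> 14 lines: zbix sznlf yqpm cinll ktnw bhig fdkn ntpfq jcji iorc itj clgf uljc xdjhe
Hunk 6: at line 8 remove [iorc,itj,clgf] add [auuon,kqm,oxvu] -> 14 lines: zbix sznlf yqpm cinll ktnw bhig fdkn ntpfq jcji auuon kqm oxvu uljc xdjhe
Hunk 7: at line 11 remove [oxvu,uljc] add [uvsmd] -> 13 lines: zbix sznlf yqpm cinll ktnw bhig fdkn ntpfq jcji auuon kqm uvsmd xdjhe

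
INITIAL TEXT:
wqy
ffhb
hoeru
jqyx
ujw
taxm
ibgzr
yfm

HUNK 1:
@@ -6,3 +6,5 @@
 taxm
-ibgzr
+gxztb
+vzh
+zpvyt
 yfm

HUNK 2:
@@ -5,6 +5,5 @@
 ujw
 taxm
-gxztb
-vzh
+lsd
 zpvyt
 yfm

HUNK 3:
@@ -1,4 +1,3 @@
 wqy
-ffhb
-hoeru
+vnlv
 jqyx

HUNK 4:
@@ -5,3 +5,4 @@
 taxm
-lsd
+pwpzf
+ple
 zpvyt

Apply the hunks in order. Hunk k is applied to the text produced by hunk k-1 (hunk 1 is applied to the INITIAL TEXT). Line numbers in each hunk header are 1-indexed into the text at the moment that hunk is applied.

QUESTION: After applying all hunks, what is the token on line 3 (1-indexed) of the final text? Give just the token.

Answer: jqyx

Derivation:
Hunk 1: at line 6 remove [ibgzr] add [gxztb,vzh,zpvyt] -> 10 lines: wqy ffhb hoeru jqyx ujw taxm gxztb vzh zpvyt yfm
Hunk 2: at line 5 remove [gxztb,vzh] add [lsd] -> 9 lines: wqy ffhb hoeru jqyx ujw taxm lsd zpvyt yfm
Hunk 3: at line 1 remove [ffhb,hoeru] add [vnlv] -> 8 lines: wqy vnlv jqyx ujw taxm lsd zpvyt yfm
Hunk 4: at line 5 remove [lsd] add [pwpzf,ple] -> 9 lines: wqy vnlv jqyx ujw taxm pwpzf ple zpvyt yfm
Final line 3: jqyx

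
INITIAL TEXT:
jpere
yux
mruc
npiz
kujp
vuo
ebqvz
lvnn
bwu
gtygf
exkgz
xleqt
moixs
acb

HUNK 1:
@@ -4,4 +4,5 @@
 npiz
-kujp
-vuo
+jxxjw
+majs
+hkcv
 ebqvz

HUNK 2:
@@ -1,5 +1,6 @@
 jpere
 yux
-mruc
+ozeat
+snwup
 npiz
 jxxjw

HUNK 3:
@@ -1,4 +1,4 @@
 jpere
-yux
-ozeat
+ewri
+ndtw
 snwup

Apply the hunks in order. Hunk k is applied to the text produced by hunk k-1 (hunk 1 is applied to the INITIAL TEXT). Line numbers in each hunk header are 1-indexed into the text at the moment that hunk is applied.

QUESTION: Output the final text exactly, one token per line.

Hunk 1: at line 4 remove [kujp,vuo] add [jxxjw,majs,hkcv] -> 15 lines: jpere yux mruc npiz jxxjw majs hkcv ebqvz lvnn bwu gtygf exkgz xleqt moixs acb
Hunk 2: at line 1 remove [mruc] add [ozeat,snwup] -> 16 lines: jpere yux ozeat snwup npiz jxxjw majs hkcv ebqvz lvnn bwu gtygf exkgz xleqt moixs acb
Hunk 3: at line 1 remove [yux,ozeat] add [ewri,ndtw] -> 16 lines: jpere ewri ndtw snwup npiz jxxjw majs hkcv ebqvz lvnn bwu gtygf exkgz xleqt moixs acb

Answer: jpere
ewri
ndtw
snwup
npiz
jxxjw
majs
hkcv
ebqvz
lvnn
bwu
gtygf
exkgz
xleqt
moixs
acb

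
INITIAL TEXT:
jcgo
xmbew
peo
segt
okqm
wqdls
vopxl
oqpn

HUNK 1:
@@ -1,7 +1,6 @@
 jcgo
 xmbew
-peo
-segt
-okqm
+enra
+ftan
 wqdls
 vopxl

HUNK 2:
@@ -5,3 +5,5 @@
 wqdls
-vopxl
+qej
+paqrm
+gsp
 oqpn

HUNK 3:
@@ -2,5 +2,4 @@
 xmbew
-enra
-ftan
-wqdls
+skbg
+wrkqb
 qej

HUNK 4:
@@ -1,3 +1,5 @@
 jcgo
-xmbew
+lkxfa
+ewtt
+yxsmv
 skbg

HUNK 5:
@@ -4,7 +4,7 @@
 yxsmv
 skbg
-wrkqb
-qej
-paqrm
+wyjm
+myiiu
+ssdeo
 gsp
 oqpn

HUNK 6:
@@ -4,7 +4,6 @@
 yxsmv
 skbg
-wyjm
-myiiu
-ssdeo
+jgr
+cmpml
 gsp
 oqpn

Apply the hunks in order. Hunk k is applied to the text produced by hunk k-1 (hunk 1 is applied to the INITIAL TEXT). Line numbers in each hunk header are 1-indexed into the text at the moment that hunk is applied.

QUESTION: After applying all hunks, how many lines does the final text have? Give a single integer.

Hunk 1: at line 1 remove [peo,segt,okqm] add [enra,ftan] -> 7 lines: jcgo xmbew enra ftan wqdls vopxl oqpn
Hunk 2: at line 5 remove [vopxl] add [qej,paqrm,gsp] -> 9 lines: jcgo xmbew enra ftan wqdls qej paqrm gsp oqpn
Hunk 3: at line 2 remove [enra,ftan,wqdls] add [skbg,wrkqb] -> 8 lines: jcgo xmbew skbg wrkqb qej paqrm gsp oqpn
Hunk 4: at line 1 remove [xmbew] add [lkxfa,ewtt,yxsmv] -> 10 lines: jcgo lkxfa ewtt yxsmv skbg wrkqb qej paqrm gsp oqpn
Hunk 5: at line 4 remove [wrkqb,qej,paqrm] add [wyjm,myiiu,ssdeo] -> 10 lines: jcgo lkxfa ewtt yxsmv skbg wyjm myiiu ssdeo gsp oqpn
Hunk 6: at line 4 remove [wyjm,myiiu,ssdeo] add [jgr,cmpml] -> 9 lines: jcgo lkxfa ewtt yxsmv skbg jgr cmpml gsp oqpn
Final line count: 9

Answer: 9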